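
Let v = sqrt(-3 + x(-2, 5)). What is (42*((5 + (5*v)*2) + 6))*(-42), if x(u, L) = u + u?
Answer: -19404 - 17640*I*sqrt(7) ≈ -19404.0 - 46671.0*I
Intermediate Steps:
x(u, L) = 2*u
v = I*sqrt(7) (v = sqrt(-3 + 2*(-2)) = sqrt(-3 - 4) = sqrt(-7) = I*sqrt(7) ≈ 2.6458*I)
(42*((5 + (5*v)*2) + 6))*(-42) = (42*((5 + (5*(I*sqrt(7)))*2) + 6))*(-42) = (42*((5 + (5*I*sqrt(7))*2) + 6))*(-42) = (42*((5 + 10*I*sqrt(7)) + 6))*(-42) = (42*(11 + 10*I*sqrt(7)))*(-42) = (462 + 420*I*sqrt(7))*(-42) = -19404 - 17640*I*sqrt(7)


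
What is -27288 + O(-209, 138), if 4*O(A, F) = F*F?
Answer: -22527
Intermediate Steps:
O(A, F) = F²/4 (O(A, F) = (F*F)/4 = F²/4)
-27288 + O(-209, 138) = -27288 + (¼)*138² = -27288 + (¼)*19044 = -27288 + 4761 = -22527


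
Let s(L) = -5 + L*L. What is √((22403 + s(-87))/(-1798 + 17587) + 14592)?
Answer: √404238846155/5263 ≈ 120.81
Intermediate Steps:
s(L) = -5 + L²
√((22403 + s(-87))/(-1798 + 17587) + 14592) = √((22403 + (-5 + (-87)²))/(-1798 + 17587) + 14592) = √((22403 + (-5 + 7569))/15789 + 14592) = √((22403 + 7564)*(1/15789) + 14592) = √(29967*(1/15789) + 14592) = √(9989/5263 + 14592) = √(76807685/5263) = √404238846155/5263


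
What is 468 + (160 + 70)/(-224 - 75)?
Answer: 6074/13 ≈ 467.23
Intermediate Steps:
468 + (160 + 70)/(-224 - 75) = 468 + 230/(-299) = 468 + 230*(-1/299) = 468 - 10/13 = 6074/13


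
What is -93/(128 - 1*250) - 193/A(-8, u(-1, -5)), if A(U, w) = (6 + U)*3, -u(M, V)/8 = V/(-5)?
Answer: 6026/183 ≈ 32.929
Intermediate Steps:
u(M, V) = 8*V/5 (u(M, V) = -8*V/(-5) = -8*V*(-1)/5 = -(-8)*V/5 = 8*V/5)
A(U, w) = 18 + 3*U
-93/(128 - 1*250) - 193/A(-8, u(-1, -5)) = -93/(128 - 1*250) - 193/(18 + 3*(-8)) = -93/(128 - 250) - 193/(18 - 24) = -93/(-122) - 193/(-6) = -93*(-1/122) - 193*(-⅙) = 93/122 + 193/6 = 6026/183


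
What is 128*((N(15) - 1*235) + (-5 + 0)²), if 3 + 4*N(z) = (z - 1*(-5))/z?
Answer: -80800/3 ≈ -26933.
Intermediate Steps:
N(z) = -¾ + (5 + z)/(4*z) (N(z) = -¾ + ((z - 1*(-5))/z)/4 = -¾ + ((z + 5)/z)/4 = -¾ + ((5 + z)/z)/4 = -¾ + (5 + z)/(4*z))
128*((N(15) - 1*235) + (-5 + 0)²) = 128*(((¼)*(5 - 2*15)/15 - 1*235) + (-5 + 0)²) = 128*(((¼)*(1/15)*(5 - 30) - 235) + (-5)²) = 128*(((¼)*(1/15)*(-25) - 235) + 25) = 128*((-5/12 - 235) + 25) = 128*(-2825/12 + 25) = 128*(-2525/12) = -80800/3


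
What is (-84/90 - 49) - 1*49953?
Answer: -750044/15 ≈ -50003.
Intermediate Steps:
(-84/90 - 49) - 1*49953 = (-84*1/90 - 49) - 49953 = (-14/15 - 49) - 49953 = -749/15 - 49953 = -750044/15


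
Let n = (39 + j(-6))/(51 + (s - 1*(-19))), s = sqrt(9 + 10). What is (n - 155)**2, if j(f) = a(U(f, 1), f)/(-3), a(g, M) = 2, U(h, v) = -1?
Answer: 5114902659500/214417449 + 520171450*sqrt(19)/214417449 ≈ 23865.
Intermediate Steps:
j(f) = -2/3 (j(f) = 2/(-3) = 2*(-1/3) = -2/3)
s = sqrt(19) ≈ 4.3589
n = 115/(3*(70 + sqrt(19))) (n = (39 - 2/3)/(51 + (sqrt(19) - 1*(-19))) = 115/(3*(51 + (sqrt(19) + 19))) = 115/(3*(51 + (19 + sqrt(19)))) = 115/(3*(70 + sqrt(19))) ≈ 0.51552)
(n - 155)**2 = ((8050/14643 - 115*sqrt(19)/14643) - 155)**2 = (-2261615/14643 - 115*sqrt(19)/14643)**2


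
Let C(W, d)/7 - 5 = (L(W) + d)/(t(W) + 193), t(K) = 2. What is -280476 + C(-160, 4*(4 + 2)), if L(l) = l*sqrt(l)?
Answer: -18228609/65 - 896*I*sqrt(10)/39 ≈ -2.8044e+5 - 72.651*I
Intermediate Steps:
L(l) = l**(3/2)
C(W, d) = 35 + 7*d/195 + 7*W**(3/2)/195 (C(W, d) = 35 + 7*((W**(3/2) + d)/(2 + 193)) = 35 + 7*((d + W**(3/2))/195) = 35 + 7*((d + W**(3/2))*(1/195)) = 35 + 7*(d/195 + W**(3/2)/195) = 35 + (7*d/195 + 7*W**(3/2)/195) = 35 + 7*d/195 + 7*W**(3/2)/195)
-280476 + C(-160, 4*(4 + 2)) = -280476 + (35 + 7*(4*(4 + 2))/195 + 7*(-160)**(3/2)/195) = -280476 + (35 + 7*(4*6)/195 + 7*(-640*I*sqrt(10))/195) = -280476 + (35 + (7/195)*24 - 896*I*sqrt(10)/39) = -280476 + (35 + 56/65 - 896*I*sqrt(10)/39) = -280476 + (2331/65 - 896*I*sqrt(10)/39) = -18228609/65 - 896*I*sqrt(10)/39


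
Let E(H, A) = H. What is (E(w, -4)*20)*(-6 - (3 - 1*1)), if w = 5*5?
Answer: -4000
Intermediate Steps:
w = 25
(E(w, -4)*20)*(-6 - (3 - 1*1)) = (25*20)*(-6 - (3 - 1*1)) = 500*(-6 - (3 - 1)) = 500*(-6 - 1*2) = 500*(-6 - 2) = 500*(-8) = -4000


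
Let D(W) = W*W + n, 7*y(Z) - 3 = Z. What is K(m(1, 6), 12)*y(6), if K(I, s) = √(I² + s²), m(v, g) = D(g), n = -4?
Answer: 36*√73/7 ≈ 43.941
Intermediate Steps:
y(Z) = 3/7 + Z/7
D(W) = -4 + W² (D(W) = W*W - 4 = W² - 4 = -4 + W²)
m(v, g) = -4 + g²
K(m(1, 6), 12)*y(6) = √((-4 + 6²)² + 12²)*(3/7 + (⅐)*6) = √((-4 + 36)² + 144)*(3/7 + 6/7) = √(32² + 144)*(9/7) = √(1024 + 144)*(9/7) = √1168*(9/7) = (4*√73)*(9/7) = 36*√73/7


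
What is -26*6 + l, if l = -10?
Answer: -166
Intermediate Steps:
-26*6 + l = -26*6 - 10 = -156 - 10 = -166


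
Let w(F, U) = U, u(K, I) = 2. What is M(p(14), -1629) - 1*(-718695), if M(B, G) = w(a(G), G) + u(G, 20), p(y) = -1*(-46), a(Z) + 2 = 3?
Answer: 717068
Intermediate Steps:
a(Z) = 1 (a(Z) = -2 + 3 = 1)
p(y) = 46
M(B, G) = 2 + G (M(B, G) = G + 2 = 2 + G)
M(p(14), -1629) - 1*(-718695) = (2 - 1629) - 1*(-718695) = -1627 + 718695 = 717068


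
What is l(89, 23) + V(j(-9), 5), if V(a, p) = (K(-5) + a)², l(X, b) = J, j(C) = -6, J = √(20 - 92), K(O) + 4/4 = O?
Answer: 144 + 6*I*√2 ≈ 144.0 + 8.4853*I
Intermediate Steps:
K(O) = -1 + O
J = 6*I*√2 (J = √(-72) = 6*I*√2 ≈ 8.4853*I)
l(X, b) = 6*I*√2
V(a, p) = (-6 + a)² (V(a, p) = ((-1 - 5) + a)² = (-6 + a)²)
l(89, 23) + V(j(-9), 5) = 6*I*√2 + (-6 - 6)² = 6*I*√2 + (-12)² = 6*I*√2 + 144 = 144 + 6*I*√2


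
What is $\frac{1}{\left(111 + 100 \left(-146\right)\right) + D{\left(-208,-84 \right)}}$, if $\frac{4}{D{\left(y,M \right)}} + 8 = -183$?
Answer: $- \frac{191}{2767403} \approx -6.9018 \cdot 10^{-5}$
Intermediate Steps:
$D{\left(y,M \right)} = - \frac{4}{191}$ ($D{\left(y,M \right)} = \frac{4}{-8 - 183} = \frac{4}{-191} = 4 \left(- \frac{1}{191}\right) = - \frac{4}{191}$)
$\frac{1}{\left(111 + 100 \left(-146\right)\right) + D{\left(-208,-84 \right)}} = \frac{1}{\left(111 + 100 \left(-146\right)\right) - \frac{4}{191}} = \frac{1}{\left(111 - 14600\right) - \frac{4}{191}} = \frac{1}{-14489 - \frac{4}{191}} = \frac{1}{- \frac{2767403}{191}} = - \frac{191}{2767403}$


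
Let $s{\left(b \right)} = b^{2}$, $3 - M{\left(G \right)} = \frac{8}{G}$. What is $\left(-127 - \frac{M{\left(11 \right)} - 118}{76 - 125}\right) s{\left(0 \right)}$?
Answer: $0$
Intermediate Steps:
$M{\left(G \right)} = 3 - \frac{8}{G}$
$\left(-127 - \frac{M{\left(11 \right)} - 118}{76 - 125}\right) s{\left(0 \right)} = \left(-127 - \frac{\left(3 - \frac{8}{11}\right) - 118}{76 - 125}\right) 0^{2} = \left(-127 - \frac{\left(3 - \frac{8}{11}\right) - 118}{-49}\right) 0 = \left(-127 - \left(\left(3 - \frac{8}{11}\right) - 118\right) \left(- \frac{1}{49}\right)\right) 0 = \left(-127 - \left(\frac{25}{11} - 118\right) \left(- \frac{1}{49}\right)\right) 0 = \left(-127 - \left(- \frac{1273}{11}\right) \left(- \frac{1}{49}\right)\right) 0 = \left(-127 - \frac{1273}{539}\right) 0 = \left(- \frac{69726}{539}\right) 0 = 0$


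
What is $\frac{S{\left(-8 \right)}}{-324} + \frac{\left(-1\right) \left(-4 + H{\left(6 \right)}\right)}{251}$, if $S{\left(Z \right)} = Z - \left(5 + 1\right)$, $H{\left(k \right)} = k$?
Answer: $\frac{1433}{40662} \approx 0.035242$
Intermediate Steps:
$S{\left(Z \right)} = -6 + Z$ ($S{\left(Z \right)} = Z - 6 = -6 + Z$)
$\frac{S{\left(-8 \right)}}{-324} + \frac{\left(-1\right) \left(-4 + H{\left(6 \right)}\right)}{251} = \frac{-6 - 8}{-324} + \frac{\left(-1\right) \left(-4 + 6\right)}{251} = \left(-14\right) \left(- \frac{1}{324}\right) + \left(-1\right) 2 \cdot \frac{1}{251} = \frac{7}{162} - \frac{2}{251} = \frac{1433}{40662}$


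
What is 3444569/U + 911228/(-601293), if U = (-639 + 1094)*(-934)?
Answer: -351205684411/36504498030 ≈ -9.6209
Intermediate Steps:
U = -424970 (U = 455*(-934) = -424970)
3444569/U + 911228/(-601293) = 3444569/(-424970) + 911228/(-601293) = 3444569*(-1/424970) + 911228*(-1/601293) = -3444569/424970 - 911228/601293 = -351205684411/36504498030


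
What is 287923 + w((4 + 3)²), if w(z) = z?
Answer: 287972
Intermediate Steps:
287923 + w((4 + 3)²) = 287923 + (4 + 3)² = 287923 + 7² = 287923 + 49 = 287972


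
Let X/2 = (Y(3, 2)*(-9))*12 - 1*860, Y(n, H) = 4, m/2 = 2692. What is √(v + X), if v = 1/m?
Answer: I*√18725895230/2692 ≈ 50.833*I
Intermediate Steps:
m = 5384 (m = 2*2692 = 5384)
X = -2584 (X = 2*((4*(-9))*12 - 1*860) = 2*(-36*12 - 860) = 2*(-432 - 860) = 2*(-1292) = -2584)
v = 1/5384 ≈ 0.00018574
√(v + X) = √(1/5384 - 2584) = √(-13912255/5384) = I*√18725895230/2692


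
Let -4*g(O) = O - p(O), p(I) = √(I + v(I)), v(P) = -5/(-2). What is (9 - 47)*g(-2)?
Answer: -19 - 19*√2/4 ≈ -25.718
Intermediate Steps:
v(P) = 5/2 (v(P) = -5*(-½) = 5/2)
p(I) = √(5/2 + I) (p(I) = √(I + 5/2) = √(5/2 + I))
g(O) = -O/4 + √(10 + 4*O)/8 (g(O) = -(O - √(10 + 4*O)/2)/4 = -O/4 + √(10 + 4*O)/8)
(9 - 47)*g(-2) = (9 - 47)*(-¼*(-2) + √(10 + 4*(-2))/8) = -38*(½ + √(10 - 8)/8) = -38*(½ + √2/8) = -19 - 19*√2/4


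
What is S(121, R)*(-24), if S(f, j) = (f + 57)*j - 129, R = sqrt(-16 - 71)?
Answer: 3096 - 4272*I*sqrt(87) ≈ 3096.0 - 39847.0*I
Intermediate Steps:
R = I*sqrt(87) (R = sqrt(-87) = I*sqrt(87) ≈ 9.3274*I)
S(f, j) = -129 + j*(57 + f) (S(f, j) = (57 + f)*j - 129 = j*(57 + f) - 129 = -129 + j*(57 + f))
S(121, R)*(-24) = (-129 + 57*(I*sqrt(87)) + 121*(I*sqrt(87)))*(-24) = (-129 + 57*I*sqrt(87) + 121*I*sqrt(87))*(-24) = (-129 + 178*I*sqrt(87))*(-24) = 3096 - 4272*I*sqrt(87)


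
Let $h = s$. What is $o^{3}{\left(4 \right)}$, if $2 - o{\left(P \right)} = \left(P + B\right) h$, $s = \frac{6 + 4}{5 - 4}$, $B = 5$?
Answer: $-681472$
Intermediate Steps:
$s = 10$ ($s = \frac{10}{1} = 10 \cdot 1 = 10$)
$h = 10$
$o{\left(P \right)} = -48 - 10 P$ ($o{\left(P \right)} = 2 - \left(P + 5\right) 10 = 2 - \left(5 + P\right) 10 = 2 - \left(50 + 10 P\right) = -48 - 10 P$)
$o^{3}{\left(4 \right)} = \left(-48 - 40\right)^{3} = \left(-88\right)^{3} = -681472$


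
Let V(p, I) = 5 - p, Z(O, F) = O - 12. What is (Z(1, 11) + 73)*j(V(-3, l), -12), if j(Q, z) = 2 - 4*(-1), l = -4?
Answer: 372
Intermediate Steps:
Z(O, F) = -12 + O
j(Q, z) = 6 (j(Q, z) = 2 + 4 = 6)
(Z(1, 11) + 73)*j(V(-3, l), -12) = ((-12 + 1) + 73)*6 = (-11 + 73)*6 = 62*6 = 372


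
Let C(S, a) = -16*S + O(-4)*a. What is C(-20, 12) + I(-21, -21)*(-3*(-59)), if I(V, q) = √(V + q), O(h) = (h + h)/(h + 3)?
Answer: 416 + 177*I*√42 ≈ 416.0 + 1147.1*I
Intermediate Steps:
O(h) = 2*h/(3 + h) (O(h) = (2*h)/(3 + h) = 2*h/(3 + h))
C(S, a) = -16*S + 8*a (C(S, a) = -16*S + (2*(-4)/(3 - 4))*a = -16*S + (2*(-4)/(-1))*a = -16*S + (2*(-4)*(-1))*a = -16*S + 8*a)
C(-20, 12) + I(-21, -21)*(-3*(-59)) = (-16*(-20) + 8*12) + √(-21 - 21)*(-3*(-59)) = (320 + 96) + √(-42)*177 = 416 + (I*√42)*177 = 416 + 177*I*√42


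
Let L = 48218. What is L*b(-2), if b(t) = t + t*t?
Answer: 96436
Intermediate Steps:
b(t) = t + t²
L*b(-2) = 48218*(-2*(1 - 2)) = 48218*(-2*(-1)) = 48218*2 = 96436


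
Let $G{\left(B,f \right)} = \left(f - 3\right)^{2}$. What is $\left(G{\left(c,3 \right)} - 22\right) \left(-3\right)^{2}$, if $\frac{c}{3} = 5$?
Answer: $-198$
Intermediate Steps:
$c = 15$ ($c = 3 \cdot 5 = 15$)
$G{\left(B,f \right)} = \left(-3 + f\right)^{2}$
$\left(G{\left(c,3 \right)} - 22\right) \left(-3\right)^{2} = \left(\left(-3 + 3\right)^{2} - 22\right) \left(-3\right)^{2} = \left(0^{2} - 22\right) 9 = \left(0 - 22\right) 9 = \left(-22\right) 9 = -198$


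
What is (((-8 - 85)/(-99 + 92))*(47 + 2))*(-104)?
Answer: -67704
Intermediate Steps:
(((-8 - 85)/(-99 + 92))*(47 + 2))*(-104) = (-93/(-7)*49)*(-104) = (-93*(-⅐)*49)*(-104) = ((93/7)*49)*(-104) = 651*(-104) = -67704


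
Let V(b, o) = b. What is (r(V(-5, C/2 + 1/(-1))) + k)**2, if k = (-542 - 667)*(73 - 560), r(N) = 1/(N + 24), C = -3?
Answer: 125146239386884/361 ≈ 3.4667e+11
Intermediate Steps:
r(N) = 1/(24 + N)
k = 588783 (k = -1209*(-487) = 588783)
(r(V(-5, C/2 + 1/(-1))) + k)**2 = (1/(24 - 5) + 588783)**2 = (1/19 + 588783)**2 = (11186878/19)**2 = 125146239386884/361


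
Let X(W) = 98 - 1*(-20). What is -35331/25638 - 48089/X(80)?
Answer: -103089570/252107 ≈ -408.91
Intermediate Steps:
X(W) = 118 (X(W) = 98 + 20 = 118)
-35331/25638 - 48089/X(80) = -35331/25638 - 48089/118 = -35331*1/25638 - 48089*1/118 = -11777/8546 - 48089/118 = -103089570/252107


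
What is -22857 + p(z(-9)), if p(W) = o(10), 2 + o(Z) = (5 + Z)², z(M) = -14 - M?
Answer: -22634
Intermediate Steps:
o(Z) = -2 + (5 + Z)²
p(W) = 223 (p(W) = -2 + (5 + 10)² = -2 + 15² = -2 + 225 = 223)
-22857 + p(z(-9)) = -22857 + 223 = -22634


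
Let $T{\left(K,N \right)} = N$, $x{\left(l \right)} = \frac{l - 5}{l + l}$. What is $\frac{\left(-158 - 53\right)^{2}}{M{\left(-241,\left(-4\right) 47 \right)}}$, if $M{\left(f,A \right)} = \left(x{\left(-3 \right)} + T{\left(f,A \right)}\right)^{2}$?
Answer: $\frac{400689}{313600} \approx 1.2777$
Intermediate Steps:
$x{\left(l \right)} = \frac{-5 + l}{2 l}$
$M{\left(f,A \right)} = \left(\frac{4}{3} + A\right)^{2}$ ($M{\left(f,A \right)} = \left(\frac{-5 - 3}{2 \left(-3\right)} + A\right)^{2} = \left(\frac{1}{2} \left(- \frac{1}{3}\right) \left(-8\right) + A\right)^{2} = \left(\frac{4}{3} + A\right)^{2}$)
$\frac{\left(-158 - 53\right)^{2}}{M{\left(-241,\left(-4\right) 47 \right)}} = \frac{\left(-158 - 53\right)^{2}}{\frac{1}{9} \left(4 + 3 \left(\left(-4\right) 47\right)\right)^{2}} = \frac{\left(-211\right)^{2}}{\frac{1}{9} \left(4 + 3 \left(-188\right)\right)^{2}} = \frac{44521}{\frac{1}{9} \left(4 - 564\right)^{2}} = \frac{44521}{\frac{1}{9} \left(-560\right)^{2}} = \frac{44521}{\frac{1}{9} \cdot 313600} = \frac{44521}{\frac{313600}{9}} = 44521 \cdot \frac{9}{313600} = \frac{400689}{313600}$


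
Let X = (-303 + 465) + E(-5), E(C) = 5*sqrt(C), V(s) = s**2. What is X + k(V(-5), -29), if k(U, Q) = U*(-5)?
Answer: 37 + 5*I*sqrt(5) ≈ 37.0 + 11.18*I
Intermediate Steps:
k(U, Q) = -5*U
X = 162 + 5*I*sqrt(5) (X = (-303 + 465) + 5*sqrt(-5) = 162 + 5*(I*sqrt(5)) = 162 + 5*I*sqrt(5) ≈ 162.0 + 11.18*I)
X + k(V(-5), -29) = (162 + 5*I*sqrt(5)) - 5*(-5)**2 = (162 + 5*I*sqrt(5)) - 5*25 = (162 + 5*I*sqrt(5)) - 125 = 37 + 5*I*sqrt(5)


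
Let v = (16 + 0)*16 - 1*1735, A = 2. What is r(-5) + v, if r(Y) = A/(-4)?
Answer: -2959/2 ≈ -1479.5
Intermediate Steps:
r(Y) = -½ (r(Y) = 2/(-4) = 2*(-¼) = -½)
v = -1479 (v = 16*16 - 1735 = 256 - 1735 = -1479)
r(-5) + v = -½ - 1479 = -2959/2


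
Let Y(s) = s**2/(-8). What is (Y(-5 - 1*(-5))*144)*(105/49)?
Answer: 0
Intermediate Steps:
Y(s) = -s**2/8
(Y(-5 - 1*(-5))*144)*(105/49) = (-(-5 - 1*(-5))**2/8*144)*(105/49) = (-(-5 + 5)**2/8*144)*(105*(1/49)) = (-1/8*0**2*144)*(15/7) = (-1/8*0*144)*(15/7) = (0*144)*(15/7) = 0*(15/7) = 0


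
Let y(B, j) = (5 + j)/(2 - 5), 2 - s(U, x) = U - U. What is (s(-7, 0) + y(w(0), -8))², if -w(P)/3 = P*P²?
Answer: 9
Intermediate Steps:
w(P) = -3*P³ (w(P) = -3*P*P² = -3*P³)
s(U, x) = 2 (s(U, x) = 2 - (U - U) = 2 - 1*0 = 2 + 0 = 2)
y(B, j) = -5/3 - j/3 (y(B, j) = (5 + j)/(-3) = (5 + j)*(-⅓) = -5/3 - j/3)
(s(-7, 0) + y(w(0), -8))² = (2 + (-5/3 - ⅓*(-8)))² = (2 + (-5/3 + 8/3))² = (2 + 1)² = 3² = 9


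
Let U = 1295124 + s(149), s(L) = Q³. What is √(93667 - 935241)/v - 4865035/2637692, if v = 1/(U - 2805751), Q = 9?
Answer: -4865035/2637692 - 1509898*I*√841574 ≈ -1.8444 - 1.3851e+9*I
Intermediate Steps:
s(L) = 729 (s(L) = 9³ = 729)
U = 1295853 (U = 1295124 + 729 = 1295853)
v = -1/1509898 (v = 1/(1295853 - 2805751) = 1/(-1509898) = -1/1509898 ≈ -6.6230e-7)
√(93667 - 935241)/v - 4865035/2637692 = √(93667 - 935241)/(-1/1509898) - 4865035/2637692 = √(-841574)*(-1509898) - 4865035*1/2637692 = (I*√841574)*(-1509898) - 4865035/2637692 = -1509898*I*√841574 - 4865035/2637692 = -4865035/2637692 - 1509898*I*√841574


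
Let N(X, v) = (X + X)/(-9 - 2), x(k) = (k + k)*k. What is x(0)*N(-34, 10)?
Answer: 0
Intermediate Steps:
x(k) = 2*k² (x(k) = (2*k)*k = 2*k²)
N(X, v) = -2*X/11 (N(X, v) = (2*X)/(-11) = (2*X)*(-1/11) = -2*X/11)
x(0)*N(-34, 10) = (2*0²)*(-2/11*(-34)) = (2*0)*(68/11) = 0*(68/11) = 0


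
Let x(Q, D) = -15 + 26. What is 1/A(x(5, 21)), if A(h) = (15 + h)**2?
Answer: 1/676 ≈ 0.0014793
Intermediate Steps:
x(Q, D) = 11
1/A(x(5, 21)) = 1/((15 + 11)**2) = 1/(26**2) = 1/676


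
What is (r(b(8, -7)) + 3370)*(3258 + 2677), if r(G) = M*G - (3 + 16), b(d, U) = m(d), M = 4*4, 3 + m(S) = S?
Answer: 20362985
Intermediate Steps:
m(S) = -3 + S
M = 16
b(d, U) = -3 + d
r(G) = -19 + 16*G (r(G) = 16*G - (3 + 16) = 16*G - 1*19 = 16*G - 19 = -19 + 16*G)
(r(b(8, -7)) + 3370)*(3258 + 2677) = ((-19 + 16*(-3 + 8)) + 3370)*(3258 + 2677) = ((-19 + 16*5) + 3370)*5935 = ((-19 + 80) + 3370)*5935 = (61 + 3370)*5935 = 3431*5935 = 20362985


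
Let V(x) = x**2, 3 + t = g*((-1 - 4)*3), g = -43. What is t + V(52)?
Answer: 3346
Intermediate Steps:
t = 642 (t = -3 - 43*(-1 - 4)*3 = -3 - (-215)*3 = -3 - 43*(-15) = -3 + 645 = 642)
t + V(52) = 642 + 52**2 = 642 + 2704 = 3346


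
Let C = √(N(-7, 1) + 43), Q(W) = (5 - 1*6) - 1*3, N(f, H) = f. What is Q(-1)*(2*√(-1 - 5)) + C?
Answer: 6 - 8*I*√6 ≈ 6.0 - 19.596*I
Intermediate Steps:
Q(W) = -4 (Q(W) = (5 - 6) - 3 = -1 - 3 = -4)
C = 6 (C = √(-7 + 43) = √36 = 6)
Q(-1)*(2*√(-1 - 5)) + C = -8*√(-1 - 5) + 6 = -8*√(-6) + 6 = -8*I*√6 + 6 = 6 - 8*I*√6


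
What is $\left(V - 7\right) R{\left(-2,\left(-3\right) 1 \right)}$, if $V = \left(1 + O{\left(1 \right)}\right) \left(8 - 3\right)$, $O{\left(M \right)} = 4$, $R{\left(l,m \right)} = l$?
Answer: $-36$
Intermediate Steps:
$V = 25$ ($V = \left(1 + 4\right) \left(8 - 3\right) = 5 \cdot 5 = 25$)
$\left(V - 7\right) R{\left(-2,\left(-3\right) 1 \right)} = \left(25 - 7\right) \left(-2\right) = 18 \left(-2\right) = -36$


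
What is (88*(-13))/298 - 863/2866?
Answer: -1767939/427034 ≈ -4.1400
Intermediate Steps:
(88*(-13))/298 - 863/2866 = -1144*1/298 - 863*1/2866 = -572/149 - 863/2866 = -1767939/427034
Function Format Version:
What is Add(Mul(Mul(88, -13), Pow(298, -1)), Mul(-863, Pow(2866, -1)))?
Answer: Rational(-1767939, 427034) ≈ -4.1400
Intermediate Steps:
Add(Mul(Mul(88, -13), Pow(298, -1)), Mul(-863, Pow(2866, -1))) = Add(Mul(-1144, Rational(1, 298)), Mul(-863, Rational(1, 2866))) = Add(Rational(-572, 149), Rational(-863, 2866)) = Rational(-1767939, 427034)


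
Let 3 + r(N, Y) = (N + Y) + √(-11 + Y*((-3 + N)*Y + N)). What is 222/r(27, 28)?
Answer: -3848/5619 + 74*√19561/5619 ≈ 1.1571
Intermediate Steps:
r(N, Y) = -3 + N + Y + √(-11 + Y*(N + Y*(-3 + N))) (r(N, Y) = -3 + ((N + Y) + √(-11 + Y*((-3 + N)*Y + N))) = -3 + ((N + Y) + √(-11 + Y*(Y*(-3 + N) + N))) = -3 + ((N + Y) + √(-11 + Y*(N + Y*(-3 + N)))) = -3 + (N + Y + √(-11 + Y*(N + Y*(-3 + N)))) = -3 + N + Y + √(-11 + Y*(N + Y*(-3 + N))))
222/r(27, 28) = 222/(-3 + 27 + 28 + √(-11 - 3*28² + 27*28 + 27*28²)) = 222/(-3 + 27 + 28 + √(-11 - 3*784 + 756 + 27*784)) = 222/(-3 + 27 + 28 + √(-11 - 2352 + 756 + 21168)) = 222/(-3 + 27 + 28 + √19561) = 222/(52 + √19561)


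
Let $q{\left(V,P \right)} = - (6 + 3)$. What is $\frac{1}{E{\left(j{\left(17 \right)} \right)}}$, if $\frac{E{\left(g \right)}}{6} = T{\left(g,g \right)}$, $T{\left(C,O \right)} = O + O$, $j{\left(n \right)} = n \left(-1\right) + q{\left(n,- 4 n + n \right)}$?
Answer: $- \frac{1}{312} \approx -0.0032051$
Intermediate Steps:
$q{\left(V,P \right)} = -9$ ($q{\left(V,P \right)} = \left(-1\right) 9 = -9$)
$j{\left(n \right)} = -9 - n$ ($j{\left(n \right)} = n \left(-1\right) - 9 = - n - 9 = -9 - n$)
$T{\left(C,O \right)} = 2 O$
$E{\left(g \right)} = 12 g$ ($E{\left(g \right)} = 6 \cdot 2 g = 12 g$)
$\frac{1}{E{\left(j{\left(17 \right)} \right)}} = \frac{1}{12 \left(-9 - 17\right)} = \frac{1}{12 \left(-26\right)} = \frac{1}{-312} = - \frac{1}{312}$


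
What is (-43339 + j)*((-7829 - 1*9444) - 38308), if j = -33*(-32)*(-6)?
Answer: 2760986175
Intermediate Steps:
j = -6336 (j = 1056*(-6) = -6336)
(-43339 + j)*((-7829 - 1*9444) - 38308) = (-43339 - 6336)*((-7829 - 1*9444) - 38308) = -49675*((-7829 - 9444) - 38308) = -49675*(-17273 - 38308) = -49675*(-55581) = 2760986175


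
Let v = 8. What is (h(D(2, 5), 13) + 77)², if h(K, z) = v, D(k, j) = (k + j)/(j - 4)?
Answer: 7225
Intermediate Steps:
D(k, j) = (j + k)/(-4 + j)
h(K, z) = 8
(h(D(2, 5), 13) + 77)² = (8 + 77)² = 85² = 7225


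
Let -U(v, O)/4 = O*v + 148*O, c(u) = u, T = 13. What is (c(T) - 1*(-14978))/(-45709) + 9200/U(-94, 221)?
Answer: -142016647/272745603 ≈ -0.52069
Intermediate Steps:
U(v, O) = -592*O - 4*O*v (U(v, O) = -4*(O*v + 148*O) = -4*(148*O + O*v) = -592*O - 4*O*v)
(c(T) - 1*(-14978))/(-45709) + 9200/U(-94, 221) = (13 - 1*(-14978))/(-45709) + 9200/((-4*221*(148 - 94))) = (13 + 14978)*(-1/45709) + 9200/((-4*221*54)) = 14991*(-1/45709) + 9200/(-47736) = -14991/45709 + 9200*(-1/47736) = -14991/45709 - 1150/5967 = -142016647/272745603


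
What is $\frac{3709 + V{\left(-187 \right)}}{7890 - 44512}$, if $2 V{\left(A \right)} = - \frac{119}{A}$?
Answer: $- \frac{81605}{805684} \approx -0.10129$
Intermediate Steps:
$V{\left(A \right)} = - \frac{119}{2 A}$ ($V{\left(A \right)} = \frac{\left(-119\right) \frac{1}{A}}{2} = - \frac{119}{2 A}$)
$\frac{3709 + V{\left(-187 \right)}}{7890 - 44512} = \frac{3709 - \frac{119}{2 \left(-187\right)}}{7890 - 44512} = \frac{3709 - - \frac{7}{22}}{-36622} = \left(3709 + \frac{7}{22}\right) \left(- \frac{1}{36622}\right) = \frac{81605}{22} \left(- \frac{1}{36622}\right) = - \frac{81605}{805684}$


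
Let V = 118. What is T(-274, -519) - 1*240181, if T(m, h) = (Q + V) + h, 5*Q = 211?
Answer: -1202699/5 ≈ -2.4054e+5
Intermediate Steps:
Q = 211/5 (Q = (⅕)*211 = 211/5 ≈ 42.200)
T(m, h) = 801/5 + h (T(m, h) = (211/5 + 118) + h = 801/5 + h)
T(-274, -519) - 1*240181 = (801/5 - 519) - 1*240181 = -1794/5 - 240181 = -1202699/5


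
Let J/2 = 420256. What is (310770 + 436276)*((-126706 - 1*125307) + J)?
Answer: 439635823954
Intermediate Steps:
J = 840512 (J = 2*420256 = 840512)
(310770 + 436276)*((-126706 - 1*125307) + J) = (310770 + 436276)*((-126706 - 1*125307) + 840512) = 747046*((-126706 - 125307) + 840512) = 747046*(-252013 + 840512) = 747046*588499 = 439635823954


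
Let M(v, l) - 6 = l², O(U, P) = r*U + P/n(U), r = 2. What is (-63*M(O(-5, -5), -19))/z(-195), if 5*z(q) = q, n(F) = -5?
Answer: 7707/13 ≈ 592.85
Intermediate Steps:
z(q) = q/5
O(U, P) = 2*U - P/5 (O(U, P) = 2*U + P/(-5) = 2*U - P/5)
M(v, l) = 6 + l²
(-63*M(O(-5, -5), -19))/z(-195) = (-63*(6 + (-19)²))/(((⅕)*(-195))) = -63*(6 + 361)/(-39) = -63*367*(-1/39) = -23121*(-1/39) = 7707/13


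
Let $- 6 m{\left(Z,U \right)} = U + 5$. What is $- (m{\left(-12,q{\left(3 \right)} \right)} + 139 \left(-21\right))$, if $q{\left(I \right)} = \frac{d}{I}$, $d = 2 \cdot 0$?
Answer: $\frac{17519}{6} \approx 2919.8$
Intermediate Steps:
$d = 0$
$q{\left(I \right)} = 0$ ($q{\left(I \right)} = \frac{0}{I} = 0$)
$m{\left(Z,U \right)} = - \frac{5}{6} - \frac{U}{6}$ ($m{\left(Z,U \right)} = - \frac{U + 5}{6} = - \frac{5 + U}{6} = - \frac{5}{6} - \frac{U}{6}$)
$- (m{\left(-12,q{\left(3 \right)} \right)} + 139 \left(-21\right)) = - (\left(- \frac{5}{6} - 0\right) + 139 \left(-21\right)) = - (\left(- \frac{5}{6} + 0\right) - 2919) = - (- \frac{5}{6} - 2919) = \left(-1\right) \left(- \frac{17519}{6}\right) = \frac{17519}{6}$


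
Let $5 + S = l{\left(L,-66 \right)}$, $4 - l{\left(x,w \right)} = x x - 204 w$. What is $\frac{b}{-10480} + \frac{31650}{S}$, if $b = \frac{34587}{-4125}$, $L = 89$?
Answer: $- \frac{227914970403}{154086130000} \approx -1.4791$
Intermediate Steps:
$b = - \frac{11529}{1375}$ ($b = 34587 \left(- \frac{1}{4125}\right) = - \frac{11529}{1375} \approx -8.3847$)
$l{\left(x,w \right)} = 4 - x^{2} + 204 w$ ($l{\left(x,w \right)} = 4 - \left(x x - 204 w\right) = 4 - \left(x^{2} - 204 w\right) = 4 + \left(- x^{2} + 204 w\right) = 4 - x^{2} + 204 w$)
$S = -21386$ ($S = -5 + \left(4 - 89^{2} + 204 \left(-66\right)\right) = -5 - 21381 = -21386$)
$\frac{b}{-10480} + \frac{31650}{S} = - \frac{11529}{1375 \left(-10480\right)} + \frac{31650}{-21386} = \left(- \frac{11529}{1375}\right) \left(- \frac{1}{10480}\right) + 31650 \left(- \frac{1}{21386}\right) = \frac{11529}{14410000} - \frac{15825}{10693} = - \frac{227914970403}{154086130000}$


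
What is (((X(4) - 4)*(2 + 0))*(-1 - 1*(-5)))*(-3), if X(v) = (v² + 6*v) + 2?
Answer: -912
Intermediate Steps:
X(v) = 2 + v² + 6*v
(((X(4) - 4)*(2 + 0))*(-1 - 1*(-5)))*(-3) = ((((2 + 4² + 6*4) - 4)*(2 + 0))*(-1 - 1*(-5)))*(-3) = ((((2 + 16 + 24) - 4)*2)*(-1 + 5))*(-3) = (((42 - 4)*2)*4)*(-3) = ((38*2)*4)*(-3) = (76*4)*(-3) = 304*(-3) = -912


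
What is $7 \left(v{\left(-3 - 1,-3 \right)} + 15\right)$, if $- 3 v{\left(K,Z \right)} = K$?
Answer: $\frac{343}{3} \approx 114.33$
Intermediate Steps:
$v{\left(K,Z \right)} = - \frac{K}{3}$
$7 \left(v{\left(-3 - 1,-3 \right)} + 15\right) = 7 \left(- \frac{-3 - 1}{3} + 15\right) = 7 \left(\left(- \frac{1}{3}\right) \left(-4\right) + 15\right) = 7 \left(\frac{4}{3} + 15\right) = 7 \cdot \frac{49}{3} = \frac{343}{3}$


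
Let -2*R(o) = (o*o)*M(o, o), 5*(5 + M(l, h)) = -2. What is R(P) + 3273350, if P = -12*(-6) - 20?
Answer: 16403254/5 ≈ 3.2807e+6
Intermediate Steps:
P = 52 (P = 72 - 20 = 52)
M(l, h) = -27/5 (M(l, h) = -5 + (1/5)*(-2) = -5 - 2/5 = -27/5)
R(o) = 27*o**2/10 (R(o) = -o*o*(-27)/(2*5) = -o**2*(-27)/(2*5) = -(-27)*o**2/10 = 27*o**2/10)
R(P) + 3273350 = (27/10)*52**2 + 3273350 = (27/10)*2704 + 3273350 = 36504/5 + 3273350 = 16403254/5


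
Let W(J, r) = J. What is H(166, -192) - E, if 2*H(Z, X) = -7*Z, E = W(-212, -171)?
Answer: -369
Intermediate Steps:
E = -212
H(Z, X) = -7*Z/2 (H(Z, X) = (-7*Z)/2 = -7*Z/2)
H(166, -192) - E = -7/2*166 - 1*(-212) = -581 + 212 = -369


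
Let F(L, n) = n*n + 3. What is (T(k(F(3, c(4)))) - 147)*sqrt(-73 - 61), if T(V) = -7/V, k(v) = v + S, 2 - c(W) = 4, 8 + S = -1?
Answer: -287*I*sqrt(134)/2 ≈ -1661.1*I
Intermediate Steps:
S = -9 (S = -8 - 1 = -9)
c(W) = -2 (c(W) = 2 - 1*4 = 2 - 4 = -2)
F(L, n) = 3 + n**2 (F(L, n) = n**2 + 3 = 3 + n**2)
k(v) = -9 + v (k(v) = v - 9 = -9 + v)
(T(k(F(3, c(4)))) - 147)*sqrt(-73 - 61) = (-7/(-9 + (3 + (-2)**2)) - 147)*sqrt(-73 - 61) = (-7/(-9 + (3 + 4)) - 147)*sqrt(-134) = (-7/(-9 + 7) - 147)*(I*sqrt(134)) = (-7/(-2) - 147)*(I*sqrt(134)) = (-7*(-1/2) - 147)*(I*sqrt(134)) = (7/2 - 147)*(I*sqrt(134)) = -287*I*sqrt(134)/2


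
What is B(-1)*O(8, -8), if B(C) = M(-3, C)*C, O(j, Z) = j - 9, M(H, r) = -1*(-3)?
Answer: 3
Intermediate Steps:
M(H, r) = 3
O(j, Z) = -9 + j
B(C) = 3*C
B(-1)*O(8, -8) = (3*(-1))*(-9 + 8) = -3*(-1) = 3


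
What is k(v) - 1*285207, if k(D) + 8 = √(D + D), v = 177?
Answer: -285215 + √354 ≈ -2.8520e+5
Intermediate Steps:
k(D) = -8 + √2*√D (k(D) = -8 + √(D + D) = -8 + √(2*D) = -8 + √2*√D)
k(v) - 1*285207 = (-8 + √2*√177) - 1*285207 = (-8 + √354) - 285207 = -285215 + √354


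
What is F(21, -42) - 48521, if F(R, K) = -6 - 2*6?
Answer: -48539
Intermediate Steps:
F(R, K) = -18 (F(R, K) = -6 - 12 = -18)
F(21, -42) - 48521 = -18 - 48521 = -48539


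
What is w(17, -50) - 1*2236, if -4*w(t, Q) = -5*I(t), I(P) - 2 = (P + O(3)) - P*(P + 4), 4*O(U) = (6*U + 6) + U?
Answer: -42401/16 ≈ -2650.1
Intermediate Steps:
O(U) = 3/2 + 7*U/4 (O(U) = ((6*U + 6) + U)/4 = ((6 + 6*U) + U)/4 = (6 + 7*U)/4 = 3/2 + 7*U/4)
I(P) = 35/4 + P - P*(4 + P) (I(P) = 2 + ((P + (3/2 + (7/4)*3)) - P*(P + 4)) = 2 + ((P + (3/2 + 21/4)) - P*(4 + P)) = 2 + ((P + 27/4) - P*(4 + P)) = 2 + ((27/4 + P) - P*(4 + P)) = 2 + (27/4 + P - P*(4 + P)) = 35/4 + P - P*(4 + P))
w(t, Q) = 175/16 - 15*t/4 - 5*t²/4 (w(t, Q) = -(-5)*(35/4 - t² - 3*t)/4 = -(-175/4 + 5*t² + 15*t)/4 = 175/16 - 15*t/4 - 5*t²/4)
w(17, -50) - 1*2236 = (175/16 - 15/4*17 - 5/4*17²) - 1*2236 = (175/16 - 255/4 - 5/4*289) - 2236 = (175/16 - 255/4 - 1445/4) - 2236 = -6625/16 - 2236 = -42401/16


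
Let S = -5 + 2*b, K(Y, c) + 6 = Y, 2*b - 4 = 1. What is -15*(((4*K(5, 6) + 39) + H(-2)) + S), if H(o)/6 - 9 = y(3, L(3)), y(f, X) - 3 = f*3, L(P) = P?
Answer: -2415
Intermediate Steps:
b = 5/2 (b = 2 + (½)*1 = 2 + ½ = 5/2 ≈ 2.5000)
K(Y, c) = -6 + Y
S = 0 (S = -5 + 2*(5/2) = -5 + 5 = 0)
y(f, X) = 3 + 3*f (y(f, X) = 3 + f*3 = 3 + 3*f)
H(o) = 126 (H(o) = 54 + 6*(3 + 3*3) = 54 + 6*(3 + 9) = 54 + 6*12 = 54 + 72 = 126)
-15*(((4*K(5, 6) + 39) + H(-2)) + S) = -15*(((4*(-6 + 5) + 39) + 126) + 0) = -15*(((4*(-1) + 39) + 126) + 0) = -15*(((-4 + 39) + 126) + 0) = -15*((35 + 126) + 0) = -15*(161 + 0) = -15*161 = -2415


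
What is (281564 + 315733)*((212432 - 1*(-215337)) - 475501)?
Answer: -28510180404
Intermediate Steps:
(281564 + 315733)*((212432 - 1*(-215337)) - 475501) = 597297*((212432 + 215337) - 475501) = 597297*(427769 - 475501) = 597297*(-47732) = -28510180404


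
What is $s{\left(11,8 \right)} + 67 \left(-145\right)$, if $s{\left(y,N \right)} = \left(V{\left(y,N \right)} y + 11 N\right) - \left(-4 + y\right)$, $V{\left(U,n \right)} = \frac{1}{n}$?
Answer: $- \frac{77061}{8} \approx -9632.6$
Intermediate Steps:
$s{\left(y,N \right)} = 4 - y + 11 N + \frac{y}{N}$ ($s{\left(y,N \right)} = \left(\frac{y}{N} + 11 N\right) - \left(-4 + y\right) = \left(11 N + \frac{y}{N}\right) - \left(-4 + y\right) = 4 - y + 11 N + \frac{y}{N}$)
$s{\left(11,8 \right)} + 67 \left(-145\right) = \left(4 - 11 + 11 \cdot 8 + \frac{11}{8}\right) + 67 \left(-145\right) = \left(4 - 11 + 88 + 11 \cdot \frac{1}{8}\right) - 9715 = \left(4 - 11 + 88 + \frac{11}{8}\right) - 9715 = \frac{659}{8} - 9715 = - \frac{77061}{8}$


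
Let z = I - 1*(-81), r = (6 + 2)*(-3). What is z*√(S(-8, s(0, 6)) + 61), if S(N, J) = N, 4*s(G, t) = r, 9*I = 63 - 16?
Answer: 776*√53/9 ≈ 627.71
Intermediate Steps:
I = 47/9 (I = (63 - 16)/9 = (⅑)*47 = 47/9 ≈ 5.2222)
r = -24 (r = 8*(-3) = -24)
s(G, t) = -6 (s(G, t) = (¼)*(-24) = -6)
z = 776/9 (z = 47/9 - 1*(-81) = 47/9 + 81 = 776/9 ≈ 86.222)
z*√(S(-8, s(0, 6)) + 61) = 776*√(-8 + 61)/9 = 776*√53/9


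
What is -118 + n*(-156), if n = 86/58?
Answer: -10130/29 ≈ -349.31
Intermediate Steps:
n = 43/29 (n = 86*(1/58) = 43/29 ≈ 1.4828)
-118 + n*(-156) = -118 + (43/29)*(-156) = -118 - 6708/29 = -10130/29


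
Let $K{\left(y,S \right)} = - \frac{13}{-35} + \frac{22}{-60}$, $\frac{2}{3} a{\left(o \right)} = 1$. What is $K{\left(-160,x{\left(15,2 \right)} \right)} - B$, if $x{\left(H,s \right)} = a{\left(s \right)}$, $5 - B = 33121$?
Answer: $\frac{6954361}{210} \approx 33116.0$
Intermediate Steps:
$a{\left(o \right)} = \frac{3}{2}$ ($a{\left(o \right)} = \frac{3}{2} \cdot 1 = \frac{3}{2}$)
$B = -33116$ ($B = 5 - 33121 = -33116$)
$x{\left(H,s \right)} = \frac{3}{2}$
$K{\left(y,S \right)} = \frac{1}{210}$ ($K{\left(y,S \right)} = \left(-13\right) \left(- \frac{1}{35}\right) + 22 \left(- \frac{1}{60}\right) = \frac{13}{35} - \frac{11}{30} = \frac{1}{210}$)
$K{\left(-160,x{\left(15,2 \right)} \right)} - B = \frac{1}{210} - -33116 = \frac{1}{210} + 33116 = \frac{6954361}{210}$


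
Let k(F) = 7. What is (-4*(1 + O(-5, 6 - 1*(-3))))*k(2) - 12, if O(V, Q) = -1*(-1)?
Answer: -68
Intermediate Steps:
O(V, Q) = 1
(-4*(1 + O(-5, 6 - 1*(-3))))*k(2) - 12 = -4*(1 + 1)*7 - 12 = -4*2*7 - 12 = -8*7 - 12 = -56 - 12 = -68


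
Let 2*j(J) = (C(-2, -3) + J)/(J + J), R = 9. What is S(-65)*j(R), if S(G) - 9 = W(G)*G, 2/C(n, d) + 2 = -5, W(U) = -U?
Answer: -64294/63 ≈ -1020.5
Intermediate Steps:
C(n, d) = -2/7 (C(n, d) = 2/(-2 - 5) = 2/(-7) = 2*(-⅐) = -2/7)
j(J) = (-2/7 + J)/(4*J) (j(J) = ((-2/7 + J)/(J + J))/2 = ((-2/7 + J)/((2*J)))/2 = ((-2/7 + J)*(1/(2*J)))/2 = ((-2/7 + J)/(2*J))/2 = (-2/7 + J)/(4*J))
S(G) = 9 - G² (S(G) = 9 + (-G)*G = 9 - G²)
S(-65)*j(R) = (9 - 1*(-65)²)*((1/28)*(-2 + 7*9)/9) = (9 - 1*4225)*((1/28)*(⅑)*(-2 + 63)) = (9 - 4225)*((1/28)*(⅑)*61) = -4216*61/252 = -64294/63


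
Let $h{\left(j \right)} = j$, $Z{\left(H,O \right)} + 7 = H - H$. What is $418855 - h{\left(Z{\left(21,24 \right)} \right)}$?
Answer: $418862$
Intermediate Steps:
$Z{\left(H,O \right)} = -7$ ($Z{\left(H,O \right)} = -7 + \left(H - H\right) = -7 + 0 = -7$)
$418855 - h{\left(Z{\left(21,24 \right)} \right)} = 418855 - -7 = 418855 + 7 = 418862$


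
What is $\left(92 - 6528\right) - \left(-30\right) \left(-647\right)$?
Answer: $-25846$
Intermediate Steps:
$\left(92 - 6528\right) - \left(-30\right) \left(-647\right) = \left(92 - 6528\right) - 19410 = -6436 - 19410 = -25846$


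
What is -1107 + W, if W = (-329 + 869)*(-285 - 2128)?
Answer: -1304127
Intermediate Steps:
W = -1303020 (W = 540*(-2413) = -1303020)
-1107 + W = -1107 - 1303020 = -1304127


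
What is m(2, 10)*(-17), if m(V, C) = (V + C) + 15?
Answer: -459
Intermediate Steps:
m(V, C) = 15 + C + V (m(V, C) = (C + V) + 15 = 15 + C + V)
m(2, 10)*(-17) = (15 + 10 + 2)*(-17) = 27*(-17) = -459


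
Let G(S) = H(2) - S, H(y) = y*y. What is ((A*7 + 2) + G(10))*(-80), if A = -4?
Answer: 2560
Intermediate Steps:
H(y) = y**2
G(S) = 4 - S (G(S) = 2**2 - S = 4 - S)
((A*7 + 2) + G(10))*(-80) = ((-4*7 + 2) + (4 - 1*10))*(-80) = ((-28 + 2) + (4 - 10))*(-80) = (-26 - 6)*(-80) = -32*(-80) = 2560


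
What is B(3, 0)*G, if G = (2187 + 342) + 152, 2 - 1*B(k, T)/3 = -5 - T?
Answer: 56301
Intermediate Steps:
B(k, T) = 21 + 3*T (B(k, T) = 6 - 3*(-5 - T) = 6 + (15 + 3*T) = 21 + 3*T)
G = 2681 (G = 2529 + 152 = 2681)
B(3, 0)*G = (21 + 3*0)*2681 = (21 + 0)*2681 = 21*2681 = 56301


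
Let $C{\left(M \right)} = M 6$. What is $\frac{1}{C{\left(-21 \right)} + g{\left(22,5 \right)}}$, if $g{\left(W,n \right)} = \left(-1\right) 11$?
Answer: $- \frac{1}{137} \approx -0.0072993$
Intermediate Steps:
$g{\left(W,n \right)} = -11$
$C{\left(M \right)} = 6 M$
$\frac{1}{C{\left(-21 \right)} + g{\left(22,5 \right)}} = \frac{1}{6 \left(-21\right) - 11} = \frac{1}{-126 - 11} = \frac{1}{-137} = - \frac{1}{137}$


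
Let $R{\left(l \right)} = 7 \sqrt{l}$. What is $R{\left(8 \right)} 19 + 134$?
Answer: $134 + 266 \sqrt{2} \approx 510.18$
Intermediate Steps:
$R{\left(8 \right)} 19 + 134 = 7 \sqrt{8} \cdot 19 + 134 = 7 \cdot 2 \sqrt{2} \cdot 19 + 134 = 14 \sqrt{2} \cdot 19 + 134 = 266 \sqrt{2} + 134 = 134 + 266 \sqrt{2}$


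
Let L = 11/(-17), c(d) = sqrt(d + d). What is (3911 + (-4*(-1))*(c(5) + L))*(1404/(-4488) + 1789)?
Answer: 44448307267/6358 + 1337938*sqrt(10)/187 ≈ 7.0136e+6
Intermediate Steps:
c(d) = sqrt(2)*sqrt(d) (c(d) = sqrt(2*d) = sqrt(2)*sqrt(d))
L = -11/17 (L = 11*(-1/17) = -11/17 ≈ -0.64706)
(3911 + (-4*(-1))*(c(5) + L))*(1404/(-4488) + 1789) = (3911 + (-4*(-1))*(sqrt(2)*sqrt(5) - 11/17))*(1404/(-4488) + 1789) = (3911 + 4*(sqrt(10) - 11/17))*(1404*(-1/4488) + 1789) = (3911 + 4*(-11/17 + sqrt(10)))*(-117/374 + 1789) = (3911 + (-44/17 + 4*sqrt(10)))*(668969/374) = (66443/17 + 4*sqrt(10))*(668969/374) = 44448307267/6358 + 1337938*sqrt(10)/187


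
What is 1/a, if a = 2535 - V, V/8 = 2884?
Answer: -1/20537 ≈ -4.8693e-5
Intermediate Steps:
V = 23072 (V = 8*2884 = 23072)
a = -20537 (a = 2535 - 1*23072 = 2535 - 23072 = -20537)
1/a = 1/(-20537) = -1/20537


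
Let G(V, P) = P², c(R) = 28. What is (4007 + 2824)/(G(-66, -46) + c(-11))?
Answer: 6831/2144 ≈ 3.1861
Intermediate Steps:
(4007 + 2824)/(G(-66, -46) + c(-11)) = (4007 + 2824)/((-46)² + 28) = 6831/(2116 + 28) = 6831/2144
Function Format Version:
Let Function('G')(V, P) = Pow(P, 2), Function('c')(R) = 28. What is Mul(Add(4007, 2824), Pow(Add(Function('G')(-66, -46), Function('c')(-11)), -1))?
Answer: Rational(6831, 2144) ≈ 3.1861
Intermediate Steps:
Mul(Add(4007, 2824), Pow(Add(Function('G')(-66, -46), Function('c')(-11)), -1)) = Mul(Add(4007, 2824), Pow(Add(Pow(-46, 2), 28), -1)) = Mul(6831, Pow(Add(2116, 28), -1)) = Mul(6831, Pow(2144, -1)) = Mul(6831, Rational(1, 2144)) = Rational(6831, 2144)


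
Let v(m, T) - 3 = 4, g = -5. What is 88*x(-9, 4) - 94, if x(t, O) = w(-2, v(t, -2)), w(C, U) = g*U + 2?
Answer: -2998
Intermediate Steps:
v(m, T) = 7 (v(m, T) = 3 + 4 = 7)
w(C, U) = 2 - 5*U (w(C, U) = -5*U + 2 = 2 - 5*U)
x(t, O) = -33 (x(t, O) = 2 - 5*7 = 2 - 35 = -33)
88*x(-9, 4) - 94 = 88*(-33) - 94 = -2904 - 94 = -2998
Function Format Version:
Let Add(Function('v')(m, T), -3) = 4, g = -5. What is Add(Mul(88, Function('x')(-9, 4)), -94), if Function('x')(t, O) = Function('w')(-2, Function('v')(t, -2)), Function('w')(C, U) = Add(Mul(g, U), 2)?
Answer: -2998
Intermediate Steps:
Function('v')(m, T) = 7 (Function('v')(m, T) = Add(3, 4) = 7)
Function('w')(C, U) = Add(2, Mul(-5, U)) (Function('w')(C, U) = Add(Mul(-5, U), 2) = Add(2, Mul(-5, U)))
Function('x')(t, O) = -33 (Function('x')(t, O) = Add(2, Mul(-5, 7)) = Add(2, -35) = -33)
Add(Mul(88, Function('x')(-9, 4)), -94) = Add(Mul(88, -33), -94) = Add(-2904, -94) = -2998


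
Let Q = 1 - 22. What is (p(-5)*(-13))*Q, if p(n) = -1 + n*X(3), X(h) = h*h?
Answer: -12558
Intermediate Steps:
X(h) = h²
p(n) = -1 + 9*n (p(n) = -1 + n*3² = -1 + n*9 = -1 + 9*n)
Q = -21
(p(-5)*(-13))*Q = ((-1 + 9*(-5))*(-13))*(-21) = ((-1 - 45)*(-13))*(-21) = -46*(-13)*(-21) = 598*(-21) = -12558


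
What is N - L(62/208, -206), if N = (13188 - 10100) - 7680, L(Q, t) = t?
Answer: -4386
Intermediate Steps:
N = -4592 (N = 3088 - 7680 = -4592)
N - L(62/208, -206) = -4592 - 1*(-206) = -4592 + 206 = -4386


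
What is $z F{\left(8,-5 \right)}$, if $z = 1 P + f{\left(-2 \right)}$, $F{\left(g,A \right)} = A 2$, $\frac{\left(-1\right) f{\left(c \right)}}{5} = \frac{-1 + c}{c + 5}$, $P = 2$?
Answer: $-70$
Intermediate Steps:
$f{\left(c \right)} = - \frac{5 \left(-1 + c\right)}{5 + c}$ ($f{\left(c \right)} = - 5 \frac{-1 + c}{c + 5} = - 5 \frac{-1 + c}{5 + c} = - \frac{5 \left(-1 + c\right)}{5 + c}$)
$F{\left(g,A \right)} = 2 A$
$z = 7$ ($z = 1 \cdot 2 + \frac{5 \left(1 - -2\right)}{5 - 2} = 2 + \frac{5 \left(1 + 2\right)}{3} = 2 + 5 \cdot \frac{1}{3} \cdot 3 = 2 + 5 = 7$)
$z F{\left(8,-5 \right)} = 7 \cdot 2 \left(-5\right) = 7 \left(-10\right) = -70$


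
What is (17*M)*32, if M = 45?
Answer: 24480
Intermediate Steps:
(17*M)*32 = (17*45)*32 = 765*32 = 24480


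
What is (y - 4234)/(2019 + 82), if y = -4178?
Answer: -8412/2101 ≈ -4.0038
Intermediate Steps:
(y - 4234)/(2019 + 82) = (-4178 - 4234)/(2019 + 82) = -8412/2101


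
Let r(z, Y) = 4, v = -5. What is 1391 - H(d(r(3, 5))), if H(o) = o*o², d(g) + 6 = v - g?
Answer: 4766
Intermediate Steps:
d(g) = -11 - g (d(g) = -6 + (-5 - g) = -11 - g)
H(o) = o³
1391 - H(d(r(3, 5))) = 1391 - (-11 - 1*4)³ = 1391 - (-11 - 4)³ = 1391 - 1*(-15)³ = 1391 - 1*(-3375) = 1391 + 3375 = 4766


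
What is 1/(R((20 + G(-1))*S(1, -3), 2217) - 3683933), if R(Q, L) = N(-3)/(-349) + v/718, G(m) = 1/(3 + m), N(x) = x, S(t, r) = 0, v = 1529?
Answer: -250582/923126763231 ≈ -2.7145e-7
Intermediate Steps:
R(Q, L) = 535775/250582 (R(Q, L) = -3/(-349) + 1529/718 = -3*(-1/349) + 1529*(1/718) = 3/349 + 1529/718 = 535775/250582)
1/(R((20 + G(-1))*S(1, -3), 2217) - 3683933) = 1/(535775/250582 - 3683933) = 1/(-923126763231/250582) = -250582/923126763231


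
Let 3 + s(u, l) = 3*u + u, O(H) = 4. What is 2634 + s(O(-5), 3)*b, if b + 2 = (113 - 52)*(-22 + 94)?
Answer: 59704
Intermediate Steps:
s(u, l) = -3 + 4*u (s(u, l) = -3 + (3*u + u) = -3 + 4*u)
b = 4390 (b = -2 + (113 - 52)*(-22 + 94) = -2 + 61*72 = -2 + 4392 = 4390)
2634 + s(O(-5), 3)*b = 2634 + (-3 + 4*4)*4390 = 2634 + (-3 + 16)*4390 = 2634 + 13*4390 = 2634 + 57070 = 59704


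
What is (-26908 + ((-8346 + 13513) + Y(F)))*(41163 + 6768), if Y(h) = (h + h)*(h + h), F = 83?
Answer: 278718765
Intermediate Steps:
Y(h) = 4*h**2 (Y(h) = (2*h)*(2*h) = 4*h**2)
(-26908 + ((-8346 + 13513) + Y(F)))*(41163 + 6768) = (-26908 + ((-8346 + 13513) + 4*83**2))*(41163 + 6768) = (-26908 + (5167 + 4*6889))*47931 = (-26908 + (5167 + 27556))*47931 = (-26908 + 32723)*47931 = 5815*47931 = 278718765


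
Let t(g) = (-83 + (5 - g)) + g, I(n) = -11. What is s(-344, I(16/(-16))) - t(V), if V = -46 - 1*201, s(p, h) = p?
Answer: -266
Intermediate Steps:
V = -247 (V = -46 - 201 = -247)
t(g) = -78 (t(g) = (-78 - g) + g = -78)
s(-344, I(16/(-16))) - t(V) = -344 - 1*(-78) = -344 + 78 = -266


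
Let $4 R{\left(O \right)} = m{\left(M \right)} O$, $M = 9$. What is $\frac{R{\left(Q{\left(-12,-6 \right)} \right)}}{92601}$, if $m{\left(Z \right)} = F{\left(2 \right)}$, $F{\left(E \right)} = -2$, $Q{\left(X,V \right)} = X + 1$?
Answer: $\frac{11}{185202} \approx 5.9395 \cdot 10^{-5}$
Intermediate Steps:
$Q{\left(X,V \right)} = 1 + X$
$m{\left(Z \right)} = -2$
$R{\left(O \right)} = - \frac{O}{2}$ ($R{\left(O \right)} = \frac{\left(-2\right) O}{4} = - \frac{O}{2}$)
$\frac{R{\left(Q{\left(-12,-6 \right)} \right)}}{92601} = \frac{\left(- \frac{1}{2}\right) \left(1 - 12\right)}{92601} = \left(- \frac{1}{2}\right) \left(-11\right) \frac{1}{92601} = \frac{11}{2} \cdot \frac{1}{92601} = \frac{11}{185202}$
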